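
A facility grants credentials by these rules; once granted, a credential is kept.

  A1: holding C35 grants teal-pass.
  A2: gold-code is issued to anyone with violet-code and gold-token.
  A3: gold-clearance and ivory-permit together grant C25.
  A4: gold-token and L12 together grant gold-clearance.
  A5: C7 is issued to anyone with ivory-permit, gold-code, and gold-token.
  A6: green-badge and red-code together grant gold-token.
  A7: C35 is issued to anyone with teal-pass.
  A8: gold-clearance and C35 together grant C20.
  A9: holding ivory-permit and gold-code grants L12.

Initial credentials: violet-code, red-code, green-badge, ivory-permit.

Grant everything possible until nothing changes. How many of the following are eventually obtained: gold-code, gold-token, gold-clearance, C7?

Holding green-badge and red-code grants gold-token (A6).
Holding violet-code and gold-token grants gold-code (A2).
Holding ivory-permit, gold-code, and gold-token grants C7 (A5).
Holding ivory-permit and gold-code grants L12 (A9).
Holding gold-token and L12 grants gold-clearance (A4).
gold-code: reached.
gold-token: reached.
gold-clearance: reached.
C7: reached.
All 4 are reached.

4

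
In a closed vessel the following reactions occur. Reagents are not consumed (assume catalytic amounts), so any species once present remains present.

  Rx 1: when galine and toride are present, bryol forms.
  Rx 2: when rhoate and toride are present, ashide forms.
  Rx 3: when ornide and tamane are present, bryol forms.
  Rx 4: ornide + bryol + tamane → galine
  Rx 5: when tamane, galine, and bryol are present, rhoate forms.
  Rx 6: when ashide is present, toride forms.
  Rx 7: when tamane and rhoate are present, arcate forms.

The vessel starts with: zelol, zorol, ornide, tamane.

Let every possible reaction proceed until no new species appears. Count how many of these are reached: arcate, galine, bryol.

3

ornide and tamane present → bryol forms (Rx 3).
ornide, bryol, and tamane present → galine forms (Rx 4).
tamane, galine, and bryol present → rhoate forms (Rx 5).
tamane and rhoate present → arcate forms (Rx 7).
arcate: reached.
galine: reached.
bryol: reached.
All 3 are reached.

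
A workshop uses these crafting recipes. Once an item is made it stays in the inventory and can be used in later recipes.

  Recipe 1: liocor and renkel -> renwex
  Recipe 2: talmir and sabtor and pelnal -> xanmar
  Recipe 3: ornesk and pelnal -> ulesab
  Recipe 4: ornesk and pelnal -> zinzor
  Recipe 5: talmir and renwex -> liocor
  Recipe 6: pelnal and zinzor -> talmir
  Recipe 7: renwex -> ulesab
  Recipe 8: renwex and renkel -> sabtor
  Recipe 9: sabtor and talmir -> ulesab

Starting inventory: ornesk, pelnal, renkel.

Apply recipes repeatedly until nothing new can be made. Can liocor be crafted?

liocor would need talmir and renwex (Recipe 5), but renwex is never obtained.

No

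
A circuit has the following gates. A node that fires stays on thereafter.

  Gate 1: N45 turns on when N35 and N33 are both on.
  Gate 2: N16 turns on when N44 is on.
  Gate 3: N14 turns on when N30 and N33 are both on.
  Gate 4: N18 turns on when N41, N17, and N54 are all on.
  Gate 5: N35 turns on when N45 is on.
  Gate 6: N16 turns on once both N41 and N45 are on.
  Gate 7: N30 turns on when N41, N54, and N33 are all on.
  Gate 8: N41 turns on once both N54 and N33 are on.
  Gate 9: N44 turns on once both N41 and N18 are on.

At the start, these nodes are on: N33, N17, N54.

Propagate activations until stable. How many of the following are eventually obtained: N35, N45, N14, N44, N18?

Gate 8: N54 and N33 on → N41 on.
N41, N54, and N33 are on, so N30 turns on (Gate 7).
Gate 4: N41, N17, and N54 on → N18 on.
N30 and N33 are on, so N14 turns on (Gate 3).
Gate 9: N41 and N18 on → N44 on.
N35 would need N45 (Gate 5), but N45 never turns on.
N45 would need N35 and N33 (Gate 1), but N35 never turns on.
N14: reached.
N44: reached.
N18: reached.
Reached: N14, N44, and N18 — 3 of the 5.

3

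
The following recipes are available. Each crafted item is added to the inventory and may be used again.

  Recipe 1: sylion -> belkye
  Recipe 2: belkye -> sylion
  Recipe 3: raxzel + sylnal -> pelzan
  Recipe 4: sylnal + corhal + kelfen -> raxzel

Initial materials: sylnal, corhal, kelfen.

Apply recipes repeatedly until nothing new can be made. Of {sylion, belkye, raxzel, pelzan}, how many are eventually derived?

2

Using Recipe 4, sylnal, corhal, and kelfen make raxzel.
Using Recipe 3, raxzel and sylnal make pelzan.
sylion would need belkye (Recipe 2), but belkye is never obtained.
belkye would need sylion (Recipe 1), but sylion is never obtained.
raxzel: reached.
pelzan: reached.
Reached: raxzel and pelzan — 2 of the 4.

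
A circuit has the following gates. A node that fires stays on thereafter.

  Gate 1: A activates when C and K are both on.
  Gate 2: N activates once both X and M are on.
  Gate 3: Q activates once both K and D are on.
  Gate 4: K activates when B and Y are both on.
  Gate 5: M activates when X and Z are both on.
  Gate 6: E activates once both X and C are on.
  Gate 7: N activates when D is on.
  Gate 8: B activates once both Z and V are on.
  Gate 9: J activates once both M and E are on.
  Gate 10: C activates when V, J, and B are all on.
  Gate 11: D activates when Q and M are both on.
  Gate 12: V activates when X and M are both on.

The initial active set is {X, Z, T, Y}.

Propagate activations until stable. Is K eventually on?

X and Z are on, so M activates (Gate 5).
X and M are on, so V activates (Gate 12).
Gate 8: Z and V on → B on.
B and Y are on, so K activates (Gate 4).

Yes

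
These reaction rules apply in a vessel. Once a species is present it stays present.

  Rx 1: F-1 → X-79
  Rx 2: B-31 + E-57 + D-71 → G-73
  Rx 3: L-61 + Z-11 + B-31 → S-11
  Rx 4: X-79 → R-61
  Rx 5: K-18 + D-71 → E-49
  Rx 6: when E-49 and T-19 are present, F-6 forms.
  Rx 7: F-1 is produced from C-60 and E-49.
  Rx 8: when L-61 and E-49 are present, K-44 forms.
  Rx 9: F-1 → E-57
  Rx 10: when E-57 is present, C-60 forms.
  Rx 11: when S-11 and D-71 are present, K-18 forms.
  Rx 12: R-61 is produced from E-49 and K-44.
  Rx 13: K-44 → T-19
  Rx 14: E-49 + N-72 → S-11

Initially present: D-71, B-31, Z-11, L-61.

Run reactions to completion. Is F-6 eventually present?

Yes

L-61, Z-11, and B-31 present → S-11 forms (Rx 3).
S-11 and D-71 present → K-18 forms (Rx 11).
K-18 and D-71 present → E-49 forms (Rx 5).
L-61 and E-49 present → K-44 forms (Rx 8).
K-44 present → T-19 forms (Rx 13).
E-49 and T-19 present → F-6 forms (Rx 6).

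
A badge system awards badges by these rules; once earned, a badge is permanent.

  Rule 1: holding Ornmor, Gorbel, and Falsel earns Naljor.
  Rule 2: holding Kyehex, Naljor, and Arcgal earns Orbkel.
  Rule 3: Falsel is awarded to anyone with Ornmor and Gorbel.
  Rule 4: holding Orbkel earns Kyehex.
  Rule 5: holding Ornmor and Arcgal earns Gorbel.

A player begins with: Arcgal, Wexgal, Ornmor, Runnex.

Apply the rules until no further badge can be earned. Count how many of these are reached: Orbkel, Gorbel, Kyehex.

With Ornmor and Arcgal, Gorbel is earned (Rule 5).
Orbkel would need Kyehex, Naljor, and Arcgal (Rule 2), but Kyehex is never earned.
Gorbel: reached.
Kyehex would need Orbkel (Rule 4), but Orbkel is never earned.
Reached: Gorbel — 1 of the 3.

1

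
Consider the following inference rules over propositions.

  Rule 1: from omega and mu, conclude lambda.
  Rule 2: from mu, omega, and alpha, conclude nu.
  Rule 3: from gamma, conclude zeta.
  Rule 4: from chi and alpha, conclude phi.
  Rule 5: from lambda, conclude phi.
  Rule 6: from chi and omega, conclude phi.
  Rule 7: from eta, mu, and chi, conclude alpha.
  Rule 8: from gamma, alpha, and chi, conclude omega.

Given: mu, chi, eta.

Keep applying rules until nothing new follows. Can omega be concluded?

omega would need gamma, alpha, and chi (Rule 8), but gamma is never established.

No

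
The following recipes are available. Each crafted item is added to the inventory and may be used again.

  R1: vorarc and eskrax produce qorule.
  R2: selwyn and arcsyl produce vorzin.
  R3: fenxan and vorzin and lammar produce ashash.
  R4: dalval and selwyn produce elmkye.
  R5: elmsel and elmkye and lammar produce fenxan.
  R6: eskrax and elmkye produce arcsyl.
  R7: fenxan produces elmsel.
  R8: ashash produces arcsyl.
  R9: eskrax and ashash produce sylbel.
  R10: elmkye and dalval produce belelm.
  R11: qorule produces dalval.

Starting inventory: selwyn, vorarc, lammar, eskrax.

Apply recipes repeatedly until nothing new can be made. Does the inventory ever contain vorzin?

Yes

vorarc and eskrax → qorule (R1).
Using R11, qorule makes dalval.
Using R4, dalval and selwyn make elmkye.
Using R6, eskrax and elmkye make arcsyl.
Using R2, selwyn and arcsyl make vorzin.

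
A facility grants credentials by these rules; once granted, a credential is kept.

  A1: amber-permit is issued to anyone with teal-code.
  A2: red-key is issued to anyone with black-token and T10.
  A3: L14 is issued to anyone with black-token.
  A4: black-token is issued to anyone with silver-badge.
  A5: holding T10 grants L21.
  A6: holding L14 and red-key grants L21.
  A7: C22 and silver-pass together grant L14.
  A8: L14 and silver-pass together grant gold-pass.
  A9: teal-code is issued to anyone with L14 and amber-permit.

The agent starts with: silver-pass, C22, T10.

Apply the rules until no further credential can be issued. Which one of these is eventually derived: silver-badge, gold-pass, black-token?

gold-pass

Holding C22 and silver-pass grants L14 (A7).
Holding L14 and silver-pass grants gold-pass (A8).
black-token would need silver-badge (A4), but silver-badge is never granted. No rule produces silver-badge, and it is not given.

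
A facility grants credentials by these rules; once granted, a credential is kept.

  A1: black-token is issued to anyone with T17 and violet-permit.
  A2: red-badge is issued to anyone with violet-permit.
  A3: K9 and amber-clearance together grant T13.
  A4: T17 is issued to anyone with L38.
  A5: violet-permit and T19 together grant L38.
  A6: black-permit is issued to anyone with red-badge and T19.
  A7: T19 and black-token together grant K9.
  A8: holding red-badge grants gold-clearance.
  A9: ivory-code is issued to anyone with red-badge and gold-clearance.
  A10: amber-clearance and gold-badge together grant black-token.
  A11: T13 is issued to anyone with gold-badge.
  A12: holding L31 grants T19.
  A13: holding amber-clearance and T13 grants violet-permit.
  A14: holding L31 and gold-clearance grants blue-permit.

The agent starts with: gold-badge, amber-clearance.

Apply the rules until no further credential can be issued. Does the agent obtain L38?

L38 would need violet-permit and T19 (A5), but T19 is never granted.

No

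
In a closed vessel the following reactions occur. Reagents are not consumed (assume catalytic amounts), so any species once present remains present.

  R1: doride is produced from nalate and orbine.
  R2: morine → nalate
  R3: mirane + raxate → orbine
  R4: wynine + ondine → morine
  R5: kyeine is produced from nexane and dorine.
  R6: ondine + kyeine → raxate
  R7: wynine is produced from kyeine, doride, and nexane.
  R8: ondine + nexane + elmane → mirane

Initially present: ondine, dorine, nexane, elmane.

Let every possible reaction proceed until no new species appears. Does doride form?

doride would need nalate and orbine (R1), but nalate never forms.

No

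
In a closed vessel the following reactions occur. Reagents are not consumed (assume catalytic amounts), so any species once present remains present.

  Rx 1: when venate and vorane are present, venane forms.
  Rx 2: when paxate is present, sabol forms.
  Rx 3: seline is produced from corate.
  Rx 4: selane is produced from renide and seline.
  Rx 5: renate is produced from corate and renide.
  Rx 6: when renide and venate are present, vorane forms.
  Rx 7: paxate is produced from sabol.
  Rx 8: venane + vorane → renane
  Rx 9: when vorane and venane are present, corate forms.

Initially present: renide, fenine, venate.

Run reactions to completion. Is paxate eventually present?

paxate would need sabol (Rx 7), but sabol never forms.

No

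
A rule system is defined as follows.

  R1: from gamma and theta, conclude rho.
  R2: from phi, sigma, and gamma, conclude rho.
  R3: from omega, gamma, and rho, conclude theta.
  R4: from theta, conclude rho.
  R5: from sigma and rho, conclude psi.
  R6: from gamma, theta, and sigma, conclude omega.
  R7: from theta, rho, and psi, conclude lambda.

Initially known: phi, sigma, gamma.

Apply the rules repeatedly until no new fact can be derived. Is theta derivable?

No

theta would need omega, gamma, and rho (R3), but omega is never established.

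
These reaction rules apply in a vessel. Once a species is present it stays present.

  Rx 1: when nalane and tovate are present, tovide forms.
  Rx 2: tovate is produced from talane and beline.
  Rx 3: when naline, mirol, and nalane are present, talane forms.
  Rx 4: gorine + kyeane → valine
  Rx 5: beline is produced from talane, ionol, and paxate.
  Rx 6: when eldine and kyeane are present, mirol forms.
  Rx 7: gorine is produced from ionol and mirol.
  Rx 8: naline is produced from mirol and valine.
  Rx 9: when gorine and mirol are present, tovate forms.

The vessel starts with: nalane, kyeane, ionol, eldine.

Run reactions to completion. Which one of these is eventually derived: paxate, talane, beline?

talane

eldine and kyeane present → mirol forms (Rx 6).
ionol and mirol present → gorine forms (Rx 7).
gorine and kyeane present → valine forms (Rx 4).
mirol and valine present → naline forms (Rx 8).
naline, mirol, and nalane present → talane forms (Rx 3).
beline would need talane, ionol, and paxate (Rx 5), but paxate never forms. No rule produces paxate, and it is not given.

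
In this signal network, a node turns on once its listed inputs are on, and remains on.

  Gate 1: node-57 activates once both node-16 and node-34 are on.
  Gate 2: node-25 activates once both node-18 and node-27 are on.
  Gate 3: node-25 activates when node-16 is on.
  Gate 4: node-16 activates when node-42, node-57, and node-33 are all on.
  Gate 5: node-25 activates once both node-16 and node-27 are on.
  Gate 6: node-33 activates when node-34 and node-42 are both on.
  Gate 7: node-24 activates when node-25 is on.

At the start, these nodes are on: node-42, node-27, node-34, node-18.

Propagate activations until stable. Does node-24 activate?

Yes

Gate 2: node-18 and node-27 on → node-25 on.
node-25 is on, so node-24 activates (Gate 7).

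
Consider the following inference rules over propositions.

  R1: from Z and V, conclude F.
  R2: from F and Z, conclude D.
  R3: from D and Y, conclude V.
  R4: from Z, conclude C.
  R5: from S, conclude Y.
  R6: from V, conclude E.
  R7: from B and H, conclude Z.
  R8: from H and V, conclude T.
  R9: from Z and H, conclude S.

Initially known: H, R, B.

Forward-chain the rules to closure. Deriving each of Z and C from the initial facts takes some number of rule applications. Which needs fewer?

Z

Z: B and H hold, so Z follows (R7). [1 rule application]
C: B and H hold, so Z follows (R7). Z holds, so C follows (R4). [2 rule applications]
Z needs fewer.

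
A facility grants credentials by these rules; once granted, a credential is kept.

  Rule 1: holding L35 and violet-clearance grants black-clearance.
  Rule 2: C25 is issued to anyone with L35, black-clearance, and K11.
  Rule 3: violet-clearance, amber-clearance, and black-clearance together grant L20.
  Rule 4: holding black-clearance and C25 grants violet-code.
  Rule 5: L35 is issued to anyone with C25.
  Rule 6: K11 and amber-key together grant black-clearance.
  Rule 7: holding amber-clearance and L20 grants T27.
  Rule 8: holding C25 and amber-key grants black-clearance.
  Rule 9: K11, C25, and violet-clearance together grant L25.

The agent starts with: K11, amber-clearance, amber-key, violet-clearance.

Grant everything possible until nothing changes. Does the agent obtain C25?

No

C25 would need L35, black-clearance, and K11 (Rule 2), but L35 is never granted.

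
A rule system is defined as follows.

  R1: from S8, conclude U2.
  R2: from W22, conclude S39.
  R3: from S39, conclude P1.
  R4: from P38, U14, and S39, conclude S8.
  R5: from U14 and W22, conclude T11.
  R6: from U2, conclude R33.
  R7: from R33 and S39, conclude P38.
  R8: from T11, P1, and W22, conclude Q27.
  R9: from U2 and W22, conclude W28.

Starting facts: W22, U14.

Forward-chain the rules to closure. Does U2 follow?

No

U2 would need S8 (R1), but S8 is never established.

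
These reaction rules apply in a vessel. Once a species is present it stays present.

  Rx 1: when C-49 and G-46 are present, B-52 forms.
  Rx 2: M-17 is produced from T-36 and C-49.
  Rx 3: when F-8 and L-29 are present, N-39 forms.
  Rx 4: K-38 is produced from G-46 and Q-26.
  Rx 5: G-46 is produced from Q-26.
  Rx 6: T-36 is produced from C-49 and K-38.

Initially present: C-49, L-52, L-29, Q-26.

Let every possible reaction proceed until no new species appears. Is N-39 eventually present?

N-39 would need F-8 and L-29 (Rx 3), but F-8 never forms.

No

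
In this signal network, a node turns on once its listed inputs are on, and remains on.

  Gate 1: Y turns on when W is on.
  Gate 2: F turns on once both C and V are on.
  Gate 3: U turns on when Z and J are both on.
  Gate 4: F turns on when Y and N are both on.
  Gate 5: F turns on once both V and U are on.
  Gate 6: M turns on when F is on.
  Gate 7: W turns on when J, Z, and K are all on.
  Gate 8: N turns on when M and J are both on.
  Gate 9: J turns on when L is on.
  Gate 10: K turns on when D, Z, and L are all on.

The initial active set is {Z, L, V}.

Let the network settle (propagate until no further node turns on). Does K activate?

K would need D, Z, and L (Gate 10), but D never turns on.

No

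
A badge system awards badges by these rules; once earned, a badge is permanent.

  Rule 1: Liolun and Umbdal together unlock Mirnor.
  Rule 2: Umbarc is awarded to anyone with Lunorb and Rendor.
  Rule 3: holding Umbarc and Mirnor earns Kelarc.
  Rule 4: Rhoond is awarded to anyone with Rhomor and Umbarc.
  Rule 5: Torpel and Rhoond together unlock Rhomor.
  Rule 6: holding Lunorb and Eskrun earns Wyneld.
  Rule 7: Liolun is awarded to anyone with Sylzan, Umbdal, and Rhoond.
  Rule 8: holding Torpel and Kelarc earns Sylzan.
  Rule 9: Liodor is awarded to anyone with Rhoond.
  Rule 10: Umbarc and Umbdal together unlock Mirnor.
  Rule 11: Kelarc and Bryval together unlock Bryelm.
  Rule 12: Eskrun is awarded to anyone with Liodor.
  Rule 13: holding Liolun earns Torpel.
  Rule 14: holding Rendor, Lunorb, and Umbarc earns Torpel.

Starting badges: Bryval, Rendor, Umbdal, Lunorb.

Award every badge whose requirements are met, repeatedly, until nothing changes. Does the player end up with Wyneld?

No

Wyneld would need Lunorb and Eskrun (Rule 6), but Eskrun is never earned.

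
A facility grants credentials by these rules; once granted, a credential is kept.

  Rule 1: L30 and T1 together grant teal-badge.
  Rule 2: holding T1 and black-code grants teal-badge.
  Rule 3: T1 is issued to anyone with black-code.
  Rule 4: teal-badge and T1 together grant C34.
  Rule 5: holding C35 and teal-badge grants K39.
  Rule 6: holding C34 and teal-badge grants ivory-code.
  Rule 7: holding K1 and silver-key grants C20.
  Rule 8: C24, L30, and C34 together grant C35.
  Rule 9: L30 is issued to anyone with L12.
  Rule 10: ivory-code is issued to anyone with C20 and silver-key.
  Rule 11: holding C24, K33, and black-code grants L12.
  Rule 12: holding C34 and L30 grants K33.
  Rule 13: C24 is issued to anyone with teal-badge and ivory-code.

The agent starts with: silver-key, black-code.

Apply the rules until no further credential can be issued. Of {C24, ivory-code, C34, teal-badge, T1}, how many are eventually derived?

Holding black-code grants T1 (Rule 3).
Holding T1 and black-code grants teal-badge (Rule 2).
Holding teal-badge and T1 grants C34 (Rule 4).
Holding C34 and teal-badge grants ivory-code (Rule 6).
Holding teal-badge and ivory-code grants C24 (Rule 13).
C24: reached.
ivory-code: reached.
C34: reached.
teal-badge: reached.
T1: reached.
All 5 are reached.

5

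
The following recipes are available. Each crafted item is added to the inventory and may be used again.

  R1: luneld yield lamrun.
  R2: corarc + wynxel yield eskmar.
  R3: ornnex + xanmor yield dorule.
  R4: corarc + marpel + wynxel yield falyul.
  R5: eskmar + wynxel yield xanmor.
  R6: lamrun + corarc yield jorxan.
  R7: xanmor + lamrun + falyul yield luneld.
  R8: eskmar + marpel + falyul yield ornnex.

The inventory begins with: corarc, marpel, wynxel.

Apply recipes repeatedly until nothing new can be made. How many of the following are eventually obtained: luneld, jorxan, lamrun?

luneld would need xanmor, lamrun, and falyul (R7), but lamrun is never obtained.
jorxan would need lamrun and corarc (R6), but lamrun is never obtained.
lamrun would need luneld (R1), but luneld is never obtained.
None of the 3 are reached.

0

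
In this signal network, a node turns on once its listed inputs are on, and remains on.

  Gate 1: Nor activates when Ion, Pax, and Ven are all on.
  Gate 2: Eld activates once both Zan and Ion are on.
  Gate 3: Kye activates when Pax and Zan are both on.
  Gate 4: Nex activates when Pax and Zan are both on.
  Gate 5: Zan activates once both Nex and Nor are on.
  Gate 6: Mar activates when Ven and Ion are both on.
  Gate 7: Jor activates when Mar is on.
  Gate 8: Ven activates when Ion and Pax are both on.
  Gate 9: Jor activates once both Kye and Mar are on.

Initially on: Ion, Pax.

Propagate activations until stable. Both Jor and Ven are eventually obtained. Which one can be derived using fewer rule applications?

Ven: Gate 8: Ion and Pax on → Ven on. [1 rule application]
Jor: Ion and Pax are on, so Ven activates (Gate 8). Ven and Ion are on, so Mar activates (Gate 6). Gate 7: Mar on → Jor on. [3 rule applications]
Ven needs fewer.

Ven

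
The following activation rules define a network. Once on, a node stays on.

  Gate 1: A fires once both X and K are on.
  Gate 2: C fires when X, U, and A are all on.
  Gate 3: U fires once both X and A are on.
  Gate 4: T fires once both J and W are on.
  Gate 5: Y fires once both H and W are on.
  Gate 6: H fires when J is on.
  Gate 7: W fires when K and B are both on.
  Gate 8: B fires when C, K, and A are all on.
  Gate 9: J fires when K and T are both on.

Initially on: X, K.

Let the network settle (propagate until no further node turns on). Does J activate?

J would need K and T (Gate 9), but T never turns on.

No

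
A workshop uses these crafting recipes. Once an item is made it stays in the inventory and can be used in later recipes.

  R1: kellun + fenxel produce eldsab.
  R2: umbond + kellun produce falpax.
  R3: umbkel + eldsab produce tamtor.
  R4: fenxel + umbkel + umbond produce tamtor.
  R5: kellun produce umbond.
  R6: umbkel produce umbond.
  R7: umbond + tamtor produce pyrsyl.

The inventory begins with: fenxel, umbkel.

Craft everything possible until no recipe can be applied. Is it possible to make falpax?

falpax would need umbond and kellun (R2), but kellun is never obtained.

No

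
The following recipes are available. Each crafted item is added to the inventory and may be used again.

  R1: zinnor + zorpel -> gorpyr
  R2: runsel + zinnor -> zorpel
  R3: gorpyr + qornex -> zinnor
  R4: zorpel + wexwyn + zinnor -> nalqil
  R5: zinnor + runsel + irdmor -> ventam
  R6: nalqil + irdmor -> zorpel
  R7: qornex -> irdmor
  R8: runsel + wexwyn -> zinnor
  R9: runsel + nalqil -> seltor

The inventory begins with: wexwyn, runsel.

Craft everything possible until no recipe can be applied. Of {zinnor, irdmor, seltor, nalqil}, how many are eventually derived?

Using R8, runsel and wexwyn make zinnor.
runsel + zinnor -> zorpel (R2).
zorpel + wexwyn + zinnor -> nalqil (R4).
Using R9, runsel and nalqil make seltor.
zinnor: reached.
irdmor would need qornex (R7), but qornex is never obtained.
seltor: reached.
nalqil: reached.
Reached: zinnor, seltor, and nalqil — 3 of the 4.

3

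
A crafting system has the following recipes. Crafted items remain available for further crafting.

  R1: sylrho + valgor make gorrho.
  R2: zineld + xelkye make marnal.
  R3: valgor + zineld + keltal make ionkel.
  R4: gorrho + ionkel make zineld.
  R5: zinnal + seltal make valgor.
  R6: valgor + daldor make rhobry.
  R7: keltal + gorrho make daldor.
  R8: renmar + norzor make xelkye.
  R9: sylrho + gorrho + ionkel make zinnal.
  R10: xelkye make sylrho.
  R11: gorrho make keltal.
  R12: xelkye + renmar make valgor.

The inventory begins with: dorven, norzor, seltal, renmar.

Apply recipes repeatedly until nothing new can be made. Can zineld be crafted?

No

zineld would need gorrho and ionkel (R4), but ionkel is never obtained.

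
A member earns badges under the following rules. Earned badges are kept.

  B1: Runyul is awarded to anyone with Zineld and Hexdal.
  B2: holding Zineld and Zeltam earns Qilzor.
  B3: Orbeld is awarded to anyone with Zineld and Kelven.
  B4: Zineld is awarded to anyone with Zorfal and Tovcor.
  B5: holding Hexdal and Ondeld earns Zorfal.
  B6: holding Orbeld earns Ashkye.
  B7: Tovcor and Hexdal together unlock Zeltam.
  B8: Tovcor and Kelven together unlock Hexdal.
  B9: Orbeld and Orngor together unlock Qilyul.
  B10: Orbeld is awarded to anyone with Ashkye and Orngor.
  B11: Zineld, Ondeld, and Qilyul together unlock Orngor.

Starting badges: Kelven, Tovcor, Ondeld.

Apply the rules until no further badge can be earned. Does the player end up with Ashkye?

Yes

With Tovcor and Kelven, Hexdal is earned (B8).
With Hexdal and Ondeld, Zorfal is earned (B5).
With Zorfal and Tovcor, Zineld is earned (B4).
With Zineld and Kelven, Orbeld is earned (B3).
With Orbeld, Ashkye is earned (B6).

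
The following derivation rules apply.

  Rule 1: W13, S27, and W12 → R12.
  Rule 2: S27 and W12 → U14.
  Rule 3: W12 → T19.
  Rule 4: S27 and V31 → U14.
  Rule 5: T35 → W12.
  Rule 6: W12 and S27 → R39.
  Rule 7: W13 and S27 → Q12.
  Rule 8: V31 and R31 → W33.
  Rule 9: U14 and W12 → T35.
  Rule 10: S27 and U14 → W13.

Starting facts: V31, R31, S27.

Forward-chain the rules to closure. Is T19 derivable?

T19 would need W12 (Rule 3), but W12 is never established.

No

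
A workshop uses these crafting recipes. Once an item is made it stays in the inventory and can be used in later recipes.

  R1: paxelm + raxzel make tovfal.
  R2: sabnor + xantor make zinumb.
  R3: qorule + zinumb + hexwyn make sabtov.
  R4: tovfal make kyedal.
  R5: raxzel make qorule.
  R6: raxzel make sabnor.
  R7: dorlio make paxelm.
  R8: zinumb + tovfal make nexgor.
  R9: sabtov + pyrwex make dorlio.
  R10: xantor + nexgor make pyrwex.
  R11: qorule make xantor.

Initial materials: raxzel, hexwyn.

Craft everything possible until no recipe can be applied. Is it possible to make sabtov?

Yes

raxzel → sabnor (R6).
raxzel → qorule (R5).
qorule → xantor (R11).
Using R2, sabnor and xantor make zinumb.
Using R3, qorule, zinumb, and hexwyn make sabtov.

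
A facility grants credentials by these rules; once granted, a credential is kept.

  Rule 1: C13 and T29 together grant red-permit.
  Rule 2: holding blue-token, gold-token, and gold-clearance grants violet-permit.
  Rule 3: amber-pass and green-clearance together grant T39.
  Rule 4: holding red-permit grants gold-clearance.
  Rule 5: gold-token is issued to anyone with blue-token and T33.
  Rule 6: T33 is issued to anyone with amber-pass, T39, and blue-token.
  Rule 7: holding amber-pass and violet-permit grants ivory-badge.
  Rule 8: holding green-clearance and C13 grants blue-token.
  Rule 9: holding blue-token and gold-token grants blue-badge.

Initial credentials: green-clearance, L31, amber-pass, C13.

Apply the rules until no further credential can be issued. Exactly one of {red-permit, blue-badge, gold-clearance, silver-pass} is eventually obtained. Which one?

Holding green-clearance and C13 grants blue-token (Rule 8).
Holding amber-pass and green-clearance grants T39 (Rule 3).
Holding amber-pass, T39, and blue-token grants T33 (Rule 6).
Holding blue-token and T33 grants gold-token (Rule 5).
Holding blue-token and gold-token grants blue-badge (Rule 9).
red-permit would need C13 and T29 (Rule 1), but T29 is never granted. gold-clearance would need red-permit (Rule 4), but red-permit is never granted. No rule produces silver-pass, and it is not given.

blue-badge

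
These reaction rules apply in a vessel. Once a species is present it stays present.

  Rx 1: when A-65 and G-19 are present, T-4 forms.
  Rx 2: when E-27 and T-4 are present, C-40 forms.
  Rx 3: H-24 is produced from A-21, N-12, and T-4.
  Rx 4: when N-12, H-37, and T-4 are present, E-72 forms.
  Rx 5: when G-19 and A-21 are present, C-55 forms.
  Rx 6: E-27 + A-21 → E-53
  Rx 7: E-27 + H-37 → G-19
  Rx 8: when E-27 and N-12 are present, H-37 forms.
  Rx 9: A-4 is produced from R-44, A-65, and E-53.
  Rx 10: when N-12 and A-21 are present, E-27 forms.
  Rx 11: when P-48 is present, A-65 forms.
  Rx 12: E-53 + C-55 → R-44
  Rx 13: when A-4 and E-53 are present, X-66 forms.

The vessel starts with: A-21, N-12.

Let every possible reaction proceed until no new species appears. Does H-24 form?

H-24 would need A-21, N-12, and T-4 (Rx 3), but T-4 never forms.

No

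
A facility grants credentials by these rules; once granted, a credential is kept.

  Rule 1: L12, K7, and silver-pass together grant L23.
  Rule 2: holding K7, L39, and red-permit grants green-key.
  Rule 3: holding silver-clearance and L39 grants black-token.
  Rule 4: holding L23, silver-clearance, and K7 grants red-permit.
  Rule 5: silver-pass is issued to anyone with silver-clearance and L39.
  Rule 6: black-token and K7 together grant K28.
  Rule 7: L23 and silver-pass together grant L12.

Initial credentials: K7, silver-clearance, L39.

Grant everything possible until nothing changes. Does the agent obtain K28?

Holding silver-clearance and L39 grants black-token (Rule 3).
Holding black-token and K7 grants K28 (Rule 6).

Yes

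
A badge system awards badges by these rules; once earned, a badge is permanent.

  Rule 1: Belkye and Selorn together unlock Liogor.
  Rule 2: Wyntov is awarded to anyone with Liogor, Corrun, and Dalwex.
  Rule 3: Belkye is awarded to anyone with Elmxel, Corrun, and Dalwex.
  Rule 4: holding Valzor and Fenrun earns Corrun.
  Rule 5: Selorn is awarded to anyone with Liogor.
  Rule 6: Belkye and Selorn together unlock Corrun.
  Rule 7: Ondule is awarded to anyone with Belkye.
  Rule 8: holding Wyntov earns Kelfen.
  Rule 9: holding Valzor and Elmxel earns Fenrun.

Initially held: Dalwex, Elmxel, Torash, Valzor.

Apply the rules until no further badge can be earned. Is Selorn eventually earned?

Selorn would need Liogor (Rule 5), but Liogor is never earned.

No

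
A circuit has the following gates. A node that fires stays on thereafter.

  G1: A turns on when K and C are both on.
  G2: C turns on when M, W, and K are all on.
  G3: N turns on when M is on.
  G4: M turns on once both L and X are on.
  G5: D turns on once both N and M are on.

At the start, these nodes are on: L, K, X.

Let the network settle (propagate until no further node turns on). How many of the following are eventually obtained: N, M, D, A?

3

G4: L and X on → M on.
G3: M on → N on.
G5: N and M on → D on.
N: reached.
M: reached.
D: reached.
A would need K and C (G1), but C never turns on.
Reached: N, M, and D — 3 of the 4.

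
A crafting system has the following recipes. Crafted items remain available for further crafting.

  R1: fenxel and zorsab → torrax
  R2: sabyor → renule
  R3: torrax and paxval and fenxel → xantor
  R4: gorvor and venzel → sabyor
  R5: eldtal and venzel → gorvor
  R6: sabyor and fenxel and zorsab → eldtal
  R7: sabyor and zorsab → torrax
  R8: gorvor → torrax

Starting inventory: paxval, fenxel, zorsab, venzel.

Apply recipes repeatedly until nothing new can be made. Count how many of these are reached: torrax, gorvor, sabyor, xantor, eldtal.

2

fenxel and zorsab → torrax (R1).
Using R3, torrax, paxval, and fenxel make xantor.
torrax: reached.
gorvor would need eldtal and venzel (R5), but eldtal is never obtained.
sabyor would need gorvor and venzel (R4), but gorvor is never obtained.
xantor: reached.
eldtal would need sabyor, fenxel, and zorsab (R6), but sabyor is never obtained.
Reached: torrax and xantor — 2 of the 5.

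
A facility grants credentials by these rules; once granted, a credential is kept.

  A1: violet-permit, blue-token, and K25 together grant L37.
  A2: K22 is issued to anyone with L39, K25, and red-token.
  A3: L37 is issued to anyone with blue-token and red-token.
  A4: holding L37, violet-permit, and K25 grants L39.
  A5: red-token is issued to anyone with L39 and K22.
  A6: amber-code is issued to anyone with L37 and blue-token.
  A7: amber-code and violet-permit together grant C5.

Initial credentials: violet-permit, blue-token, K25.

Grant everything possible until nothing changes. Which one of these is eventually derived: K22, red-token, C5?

C5

Holding violet-permit, blue-token, and K25 grants L37 (A1).
Holding L37 and blue-token grants amber-code (A6).
Holding amber-code and violet-permit grants C5 (A7).
red-token would need L39 and K22 (A5), but K22 is never granted. K22 would need L39, K25, and red-token (A2), but red-token is never granted.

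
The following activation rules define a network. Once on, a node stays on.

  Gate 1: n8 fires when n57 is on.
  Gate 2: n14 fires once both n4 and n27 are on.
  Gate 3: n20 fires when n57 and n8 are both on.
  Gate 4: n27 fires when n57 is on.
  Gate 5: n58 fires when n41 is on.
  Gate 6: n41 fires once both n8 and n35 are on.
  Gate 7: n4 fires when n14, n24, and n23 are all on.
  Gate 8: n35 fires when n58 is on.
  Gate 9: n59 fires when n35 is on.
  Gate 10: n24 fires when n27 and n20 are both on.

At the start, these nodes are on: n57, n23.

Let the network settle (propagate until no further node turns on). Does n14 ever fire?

n14 would need n4 and n27 (Gate 2), but n4 never turns on.

No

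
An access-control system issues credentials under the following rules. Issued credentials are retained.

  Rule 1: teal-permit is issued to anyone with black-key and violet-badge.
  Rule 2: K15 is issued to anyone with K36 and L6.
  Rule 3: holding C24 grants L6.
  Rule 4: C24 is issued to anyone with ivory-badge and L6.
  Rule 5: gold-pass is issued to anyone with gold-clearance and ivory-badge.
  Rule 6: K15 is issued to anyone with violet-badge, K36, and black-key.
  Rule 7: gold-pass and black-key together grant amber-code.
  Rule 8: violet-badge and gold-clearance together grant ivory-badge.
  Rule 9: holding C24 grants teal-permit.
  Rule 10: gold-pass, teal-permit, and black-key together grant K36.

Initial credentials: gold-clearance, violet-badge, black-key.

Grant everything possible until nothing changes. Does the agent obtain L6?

No

L6 would need C24 (Rule 3), but C24 is never granted.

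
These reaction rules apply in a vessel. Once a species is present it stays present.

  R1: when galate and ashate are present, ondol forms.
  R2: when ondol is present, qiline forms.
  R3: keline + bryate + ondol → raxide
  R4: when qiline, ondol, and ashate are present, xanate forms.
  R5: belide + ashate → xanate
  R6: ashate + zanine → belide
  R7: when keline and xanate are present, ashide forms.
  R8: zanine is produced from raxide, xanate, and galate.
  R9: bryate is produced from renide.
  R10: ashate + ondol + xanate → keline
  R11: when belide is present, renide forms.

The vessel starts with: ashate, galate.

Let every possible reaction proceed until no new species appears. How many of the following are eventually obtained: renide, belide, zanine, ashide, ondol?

2

galate and ashate present → ondol forms (R1).
ondol present → qiline forms (R2).
qiline, ondol, and ashate present → xanate forms (R4).
ashate, ondol, and xanate present → keline forms (R10).
keline and xanate present → ashide forms (R7).
renide would need belide (R11), but belide never forms.
belide would need ashate and zanine (R6), but zanine never forms.
zanine would need raxide, xanate, and galate (R8), but raxide never forms.
ashide: reached.
ondol: reached.
Reached: ashide and ondol — 2 of the 5.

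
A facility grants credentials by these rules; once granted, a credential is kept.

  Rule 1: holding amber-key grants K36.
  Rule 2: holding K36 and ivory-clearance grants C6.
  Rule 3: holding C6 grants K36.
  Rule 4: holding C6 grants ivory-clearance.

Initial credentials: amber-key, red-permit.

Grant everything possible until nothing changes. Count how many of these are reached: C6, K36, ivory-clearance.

Holding amber-key grants K36 (Rule 1).
C6 would need K36 and ivory-clearance (Rule 2), but ivory-clearance is never granted.
K36: reached.
ivory-clearance would need C6 (Rule 4), but C6 is never granted.
Reached: K36 — 1 of the 3.

1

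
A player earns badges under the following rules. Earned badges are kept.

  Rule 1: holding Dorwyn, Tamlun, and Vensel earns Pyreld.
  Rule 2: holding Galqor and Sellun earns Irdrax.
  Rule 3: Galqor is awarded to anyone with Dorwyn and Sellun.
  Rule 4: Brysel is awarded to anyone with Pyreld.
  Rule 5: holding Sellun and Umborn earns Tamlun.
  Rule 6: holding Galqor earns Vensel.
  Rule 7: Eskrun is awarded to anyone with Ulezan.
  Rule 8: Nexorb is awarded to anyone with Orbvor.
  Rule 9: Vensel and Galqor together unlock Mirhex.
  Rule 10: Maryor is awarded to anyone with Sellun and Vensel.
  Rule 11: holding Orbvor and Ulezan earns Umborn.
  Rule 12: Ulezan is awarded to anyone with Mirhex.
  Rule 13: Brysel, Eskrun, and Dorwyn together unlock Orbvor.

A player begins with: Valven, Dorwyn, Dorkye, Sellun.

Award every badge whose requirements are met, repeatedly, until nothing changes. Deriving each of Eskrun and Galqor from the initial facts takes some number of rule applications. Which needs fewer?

Galqor

Galqor: With Dorwyn and Sellun, Galqor is earned (Rule 3). [1 rule application]
Eskrun: With Dorwyn and Sellun, Galqor is earned (Rule 3). With Galqor, Vensel is earned (Rule 6). With Vensel and Galqor, Mirhex is earned (Rule 9). With Mirhex, Ulezan is earned (Rule 12). With Ulezan, Eskrun is earned (Rule 7). [5 rule applications]
Galqor needs fewer.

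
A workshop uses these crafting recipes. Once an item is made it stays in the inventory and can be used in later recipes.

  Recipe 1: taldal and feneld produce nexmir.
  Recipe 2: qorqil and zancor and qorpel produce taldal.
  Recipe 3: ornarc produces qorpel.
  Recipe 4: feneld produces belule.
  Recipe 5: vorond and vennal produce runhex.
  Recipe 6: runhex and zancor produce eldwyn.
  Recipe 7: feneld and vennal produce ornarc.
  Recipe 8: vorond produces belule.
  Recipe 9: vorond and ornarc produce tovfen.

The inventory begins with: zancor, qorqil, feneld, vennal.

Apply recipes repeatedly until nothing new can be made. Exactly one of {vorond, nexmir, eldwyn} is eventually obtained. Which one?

Using Recipe 7, feneld and vennal make ornarc.
Using Recipe 3, ornarc makes qorpel.
qorqil and zancor and qorpel → taldal (Recipe 2).
Using Recipe 1, taldal and feneld make nexmir.
eldwyn would need runhex and zancor (Recipe 6), but runhex is never obtained. No rule produces vorond, and it is not given.

nexmir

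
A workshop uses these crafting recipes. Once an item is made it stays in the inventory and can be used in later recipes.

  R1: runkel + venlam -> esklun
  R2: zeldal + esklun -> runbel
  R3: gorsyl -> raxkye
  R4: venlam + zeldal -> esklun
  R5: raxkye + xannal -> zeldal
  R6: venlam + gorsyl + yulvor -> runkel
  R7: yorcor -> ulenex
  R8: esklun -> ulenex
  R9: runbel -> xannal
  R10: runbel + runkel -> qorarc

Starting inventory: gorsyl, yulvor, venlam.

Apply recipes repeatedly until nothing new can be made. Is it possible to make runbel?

No

runbel would need zeldal and esklun (R2), but zeldal is never obtained.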